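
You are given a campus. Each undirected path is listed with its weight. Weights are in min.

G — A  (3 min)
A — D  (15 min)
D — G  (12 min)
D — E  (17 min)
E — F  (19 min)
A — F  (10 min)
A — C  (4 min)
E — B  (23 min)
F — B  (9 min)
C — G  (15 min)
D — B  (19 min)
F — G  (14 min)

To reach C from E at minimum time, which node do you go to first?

F

Candidate routes:
E → F → A → C: 19+10+4 = 33
E → D → G → A → C: 17+12+3+4 = 36
E → D → A → C: 17+15+4 = 36
Cheapest is E → F → A → C at 33 min.
So from E the first move is to F.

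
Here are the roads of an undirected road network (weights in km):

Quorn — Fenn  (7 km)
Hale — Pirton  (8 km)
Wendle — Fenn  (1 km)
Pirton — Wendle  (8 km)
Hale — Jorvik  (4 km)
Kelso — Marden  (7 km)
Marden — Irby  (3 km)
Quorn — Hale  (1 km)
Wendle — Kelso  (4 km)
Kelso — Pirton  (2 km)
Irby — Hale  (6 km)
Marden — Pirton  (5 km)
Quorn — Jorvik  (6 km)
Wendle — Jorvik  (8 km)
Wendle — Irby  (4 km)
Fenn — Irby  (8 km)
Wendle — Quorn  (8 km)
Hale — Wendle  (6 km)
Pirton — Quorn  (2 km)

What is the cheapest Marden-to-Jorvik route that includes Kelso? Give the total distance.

16 km

Best Marden to Kelso: Marden–Kelso costing 7
Shortest Kelso→Jorvik: Kelso–Pirton–Quorn–Hale–Jorvik = 9
Total via Kelso: 7 + 9 = 16 km.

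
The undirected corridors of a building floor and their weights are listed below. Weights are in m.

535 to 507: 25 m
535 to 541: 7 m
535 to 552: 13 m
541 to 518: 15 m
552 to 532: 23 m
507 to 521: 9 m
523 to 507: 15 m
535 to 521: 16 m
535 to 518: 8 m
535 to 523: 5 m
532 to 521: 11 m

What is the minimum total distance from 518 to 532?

Settle nodes by increasing distance from 518:
518: 0
535: 8  (via 518)
523: 13  (via 535)
541: 15  (via 518)
552: 21  (via 535)
521: 24  (via 535)
507: 28  (via 523)
532: 35  (via 521)
Shortest route: 518 → 535 → 521 → 532 = 35 m.

35 m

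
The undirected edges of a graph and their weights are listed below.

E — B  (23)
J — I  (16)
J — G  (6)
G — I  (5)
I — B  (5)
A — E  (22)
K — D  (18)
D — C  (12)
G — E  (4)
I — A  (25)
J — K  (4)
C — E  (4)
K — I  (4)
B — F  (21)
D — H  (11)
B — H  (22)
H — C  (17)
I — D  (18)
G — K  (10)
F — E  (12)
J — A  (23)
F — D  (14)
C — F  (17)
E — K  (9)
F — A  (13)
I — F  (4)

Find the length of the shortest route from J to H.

Shortest distances from J:
J: 0
K: 4  (via J)
G: 6  (via J)
I: 8  (via K)
E: 10  (via G)
F: 12  (via I)
B: 13  (via I)
C: 14  (via E)
D: 22  (via K)
A: 23  (via J)
H: 31  (via C)
Shortest route: J–G–E–C–H = 31.

31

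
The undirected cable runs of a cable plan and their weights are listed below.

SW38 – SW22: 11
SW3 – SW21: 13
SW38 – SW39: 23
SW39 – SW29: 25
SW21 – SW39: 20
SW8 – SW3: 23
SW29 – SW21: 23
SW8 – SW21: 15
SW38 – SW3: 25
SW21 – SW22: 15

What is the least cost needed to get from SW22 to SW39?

34

Enumerating some paths:
SW22–SW21–SW29–SW39: 15+23+25 = 63
SW22–SW38–SW39: 11+23 = 34
SW22–SW21–SW39: 15+20 = 35
Cheapest is SW22–SW38–SW39 at 34.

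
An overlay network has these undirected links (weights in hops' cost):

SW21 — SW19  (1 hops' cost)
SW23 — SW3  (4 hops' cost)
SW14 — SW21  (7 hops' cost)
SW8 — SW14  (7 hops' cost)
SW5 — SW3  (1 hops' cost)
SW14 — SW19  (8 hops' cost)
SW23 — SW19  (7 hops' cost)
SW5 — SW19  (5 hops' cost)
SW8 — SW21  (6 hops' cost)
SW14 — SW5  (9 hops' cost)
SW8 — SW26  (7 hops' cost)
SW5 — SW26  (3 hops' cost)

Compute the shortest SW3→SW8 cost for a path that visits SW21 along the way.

13 hops' cost

Best SW3 to SW21: SW3 → SW5 → SW19 → SW21 costing 7
Best SW21 to SW8: SW21 → SW8 costing 6
Total via SW21: 7 + 6 = 13 hops' cost.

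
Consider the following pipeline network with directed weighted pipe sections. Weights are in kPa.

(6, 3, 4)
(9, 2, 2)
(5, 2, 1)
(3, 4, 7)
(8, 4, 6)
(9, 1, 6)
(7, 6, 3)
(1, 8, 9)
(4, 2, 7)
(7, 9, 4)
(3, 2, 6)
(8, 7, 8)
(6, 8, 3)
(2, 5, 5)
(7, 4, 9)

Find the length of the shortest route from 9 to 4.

21 kPa

Running Dijkstra from 9:
9: 0
2: 2  (via 9)
1: 6  (via 9)
5: 7  (via 2)
8: 15  (via 1)
4: 21  (via 8)
Shortest route: 9–1–8–4 = 21 kPa.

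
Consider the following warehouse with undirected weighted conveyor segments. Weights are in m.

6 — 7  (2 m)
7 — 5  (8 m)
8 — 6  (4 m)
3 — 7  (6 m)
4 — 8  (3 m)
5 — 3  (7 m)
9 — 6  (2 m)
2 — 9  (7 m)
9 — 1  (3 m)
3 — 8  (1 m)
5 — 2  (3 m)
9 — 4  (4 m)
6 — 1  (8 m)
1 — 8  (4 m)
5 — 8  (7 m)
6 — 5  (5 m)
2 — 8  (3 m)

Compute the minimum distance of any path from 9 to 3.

7 m

Shortest distances from 9:
9: 0
6: 2  (via 9)
1: 3  (via 9)
4: 4  (via 9)
7: 4  (via 6)
8: 6  (via 6)
2: 7  (via 9)
3: 7  (via 8)
Shortest route: 9–6–8–3 = 7 m.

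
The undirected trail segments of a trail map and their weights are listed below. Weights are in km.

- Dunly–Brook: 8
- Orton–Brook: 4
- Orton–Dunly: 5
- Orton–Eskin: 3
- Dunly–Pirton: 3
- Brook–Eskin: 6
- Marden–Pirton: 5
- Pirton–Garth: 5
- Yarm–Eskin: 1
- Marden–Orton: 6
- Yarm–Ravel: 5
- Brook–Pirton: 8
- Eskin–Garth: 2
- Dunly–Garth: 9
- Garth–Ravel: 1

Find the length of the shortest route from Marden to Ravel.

11 km

Shortest distances from Marden:
Marden: 0
Pirton: 5  (via Marden)
Orton: 6  (via Marden)
Dunly: 8  (via Pirton)
Eskin: 9  (via Orton)
Yarm: 10  (via Eskin)
Brook: 10  (via Orton)
Garth: 10  (via Pirton)
Ravel: 11  (via Garth)
Shortest route: Marden → Pirton → Garth → Ravel = 11 km.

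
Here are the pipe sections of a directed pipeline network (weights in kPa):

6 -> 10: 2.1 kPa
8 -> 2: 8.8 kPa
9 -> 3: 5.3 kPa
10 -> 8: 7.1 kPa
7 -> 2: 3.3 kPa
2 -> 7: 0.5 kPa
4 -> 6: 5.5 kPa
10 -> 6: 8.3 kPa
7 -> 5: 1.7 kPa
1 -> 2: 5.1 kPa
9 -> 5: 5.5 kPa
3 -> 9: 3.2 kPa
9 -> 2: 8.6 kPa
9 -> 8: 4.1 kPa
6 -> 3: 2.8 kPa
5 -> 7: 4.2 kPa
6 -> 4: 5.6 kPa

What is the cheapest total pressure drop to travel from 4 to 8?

14.7 kPa

Settle nodes by increasing distance from 4:
4: 0
6: 5.5  (via 4)
10: 7.6  (via 6)
3: 8.3  (via 6)
9: 11.5  (via 3)
8: 14.7  (via 10)
Shortest route: 4–6–10–8 = 14.7 kPa.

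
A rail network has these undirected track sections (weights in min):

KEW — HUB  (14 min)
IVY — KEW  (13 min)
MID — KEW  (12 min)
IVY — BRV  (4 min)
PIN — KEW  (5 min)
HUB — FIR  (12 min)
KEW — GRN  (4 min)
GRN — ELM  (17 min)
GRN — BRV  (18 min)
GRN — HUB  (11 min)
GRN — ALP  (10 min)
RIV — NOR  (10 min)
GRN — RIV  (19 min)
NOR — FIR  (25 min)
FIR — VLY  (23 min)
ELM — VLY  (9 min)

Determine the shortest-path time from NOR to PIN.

38 min

Compare a few routes:
NOR–RIV–GRN–KEW–PIN: 10+19+4+5 = 38
NOR–FIR–HUB–KEW–PIN: 25+12+14+5 = 56
NOR–RIV–GRN–HUB–KEW–PIN: 10+19+11+14+5 = 59
NOR–FIR–HUB–GRN–KEW–PIN: 25+12+11+4+5 = 57
Cheapest is NOR–RIV–GRN–KEW–PIN at 38 min.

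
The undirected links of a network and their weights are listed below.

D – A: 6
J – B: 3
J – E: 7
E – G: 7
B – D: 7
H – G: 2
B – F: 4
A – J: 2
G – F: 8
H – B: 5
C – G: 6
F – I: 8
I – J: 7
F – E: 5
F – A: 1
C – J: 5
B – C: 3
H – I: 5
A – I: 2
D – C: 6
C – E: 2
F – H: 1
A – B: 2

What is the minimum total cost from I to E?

8

Running Dijkstra from I:
I: 0
A: 2  (via I)
F: 3  (via A)
B: 4  (via A)
H: 4  (via F)
J: 4  (via A)
G: 6  (via H)
C: 7  (via B)
D: 8  (via A)
E: 8  (via F)
Shortest route: I–A–F–E = 8.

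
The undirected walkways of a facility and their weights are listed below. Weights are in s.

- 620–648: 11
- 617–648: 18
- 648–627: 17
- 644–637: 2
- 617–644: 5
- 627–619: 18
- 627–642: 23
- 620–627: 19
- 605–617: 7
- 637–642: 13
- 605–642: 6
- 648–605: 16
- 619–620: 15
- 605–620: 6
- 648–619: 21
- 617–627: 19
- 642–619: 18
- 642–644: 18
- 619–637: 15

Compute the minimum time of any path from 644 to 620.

18 s

Shortest distances from 644:
644: 0
637: 2  (via 644)
617: 5  (via 644)
605: 12  (via 617)
642: 15  (via 637)
619: 17  (via 637)
620: 18  (via 605)
Shortest route: 644–617–605–620 = 18 s.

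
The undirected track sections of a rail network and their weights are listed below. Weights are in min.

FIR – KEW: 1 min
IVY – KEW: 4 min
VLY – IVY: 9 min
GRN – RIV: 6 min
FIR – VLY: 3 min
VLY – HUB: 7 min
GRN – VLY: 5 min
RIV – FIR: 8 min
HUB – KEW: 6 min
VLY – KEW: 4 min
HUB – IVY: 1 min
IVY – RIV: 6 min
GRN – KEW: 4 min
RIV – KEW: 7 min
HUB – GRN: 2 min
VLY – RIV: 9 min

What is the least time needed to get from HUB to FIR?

Compare a few routes:
HUB → KEW → FIR: 6+1 = 7
HUB → IVY → KEW → FIR: 1+4+1 = 6
HUB → GRN → KEW → FIR: 2+4+1 = 7
The minimum is 6 min via HUB → IVY → KEW → FIR.

6 min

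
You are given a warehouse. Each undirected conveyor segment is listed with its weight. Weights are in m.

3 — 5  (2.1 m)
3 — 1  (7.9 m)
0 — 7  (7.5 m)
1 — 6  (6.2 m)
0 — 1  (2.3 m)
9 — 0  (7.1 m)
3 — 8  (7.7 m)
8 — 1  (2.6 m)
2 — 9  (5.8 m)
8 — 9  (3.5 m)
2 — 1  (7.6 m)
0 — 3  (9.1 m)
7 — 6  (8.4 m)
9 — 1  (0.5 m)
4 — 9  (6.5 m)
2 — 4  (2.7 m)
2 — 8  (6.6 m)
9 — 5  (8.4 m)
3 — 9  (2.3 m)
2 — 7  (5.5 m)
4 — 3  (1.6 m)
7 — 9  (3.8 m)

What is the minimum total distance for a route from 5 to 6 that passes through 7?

16.6 m

Best 5 to 7: 5 → 3 → 9 → 7 costing 8.2
Best 7 to 6: 7 → 6 costing 8.4
Total via 7: 8.2 + 8.4 = 16.6 m.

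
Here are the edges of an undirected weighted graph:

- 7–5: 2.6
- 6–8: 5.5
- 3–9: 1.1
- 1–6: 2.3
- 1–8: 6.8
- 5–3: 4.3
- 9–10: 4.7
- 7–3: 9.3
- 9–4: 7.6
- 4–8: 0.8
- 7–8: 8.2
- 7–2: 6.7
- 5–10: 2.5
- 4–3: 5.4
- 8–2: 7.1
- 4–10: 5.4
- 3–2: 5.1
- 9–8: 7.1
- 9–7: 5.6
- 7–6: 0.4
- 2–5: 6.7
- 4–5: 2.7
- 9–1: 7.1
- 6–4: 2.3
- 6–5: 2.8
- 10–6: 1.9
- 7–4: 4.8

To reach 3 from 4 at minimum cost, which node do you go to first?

3

Enumerating some paths:
4 - 9 - 3: 7.6+1.1 = 8.7
4 - 3: 5.4 = 5.4
4 - 5 - 3: 2.7+4.3 = 7
4 - 8 - 9 - 3: 0.8+7.1+1.1 = 9
Cheapest is 4 - 3 at 5.4.
So from 4 the first move is to 3.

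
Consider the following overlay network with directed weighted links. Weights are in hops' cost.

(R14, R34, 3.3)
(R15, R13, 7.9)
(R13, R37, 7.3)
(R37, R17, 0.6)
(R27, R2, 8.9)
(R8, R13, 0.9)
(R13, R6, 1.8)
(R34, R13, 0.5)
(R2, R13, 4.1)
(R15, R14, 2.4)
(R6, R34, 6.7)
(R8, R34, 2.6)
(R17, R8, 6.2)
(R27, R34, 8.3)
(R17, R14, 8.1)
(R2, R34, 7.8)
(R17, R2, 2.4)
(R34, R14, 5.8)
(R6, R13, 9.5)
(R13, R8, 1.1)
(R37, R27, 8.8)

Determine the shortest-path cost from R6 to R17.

15.1 hops' cost

Candidate routes:
R6–R34–R13–R37–R17: 6.7+0.5+7.3+0.6 = 15.1
R6–R13–R37–R17: 9.5+7.3+0.6 = 17.4
The minimum is 15.1 hops' cost via R6–R34–R13–R37–R17.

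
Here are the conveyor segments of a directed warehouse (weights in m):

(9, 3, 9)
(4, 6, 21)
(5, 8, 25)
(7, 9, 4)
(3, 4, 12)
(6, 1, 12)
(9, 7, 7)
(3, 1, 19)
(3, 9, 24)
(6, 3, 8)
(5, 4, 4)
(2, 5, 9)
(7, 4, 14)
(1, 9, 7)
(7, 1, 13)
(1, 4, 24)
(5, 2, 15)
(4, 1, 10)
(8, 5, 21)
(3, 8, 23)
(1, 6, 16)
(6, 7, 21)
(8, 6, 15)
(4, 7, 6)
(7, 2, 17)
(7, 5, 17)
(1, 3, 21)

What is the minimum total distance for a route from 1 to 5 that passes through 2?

40 m

Shortest 1→2: 1–9–7–2 = 31
Shortest 2→5: 2–5 = 9
Total via 2: 31 + 9 = 40 m.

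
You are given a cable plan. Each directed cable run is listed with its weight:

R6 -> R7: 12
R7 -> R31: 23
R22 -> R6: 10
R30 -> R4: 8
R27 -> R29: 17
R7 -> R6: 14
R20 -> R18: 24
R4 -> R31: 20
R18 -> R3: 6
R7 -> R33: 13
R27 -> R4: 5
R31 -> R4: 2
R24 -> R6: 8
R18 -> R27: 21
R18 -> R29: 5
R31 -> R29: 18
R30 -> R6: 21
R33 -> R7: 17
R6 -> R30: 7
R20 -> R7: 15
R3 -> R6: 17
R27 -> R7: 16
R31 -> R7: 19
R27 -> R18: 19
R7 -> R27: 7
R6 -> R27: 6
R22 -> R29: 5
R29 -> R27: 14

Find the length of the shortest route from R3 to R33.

Candidate routes:
R3 → R6 → R7 → R33: 17+12+13 = 42
R3 → R6 → R27 → R7 → R33: 17+6+16+13 = 52
The minimum is 42 via R3 → R6 → R7 → R33.

42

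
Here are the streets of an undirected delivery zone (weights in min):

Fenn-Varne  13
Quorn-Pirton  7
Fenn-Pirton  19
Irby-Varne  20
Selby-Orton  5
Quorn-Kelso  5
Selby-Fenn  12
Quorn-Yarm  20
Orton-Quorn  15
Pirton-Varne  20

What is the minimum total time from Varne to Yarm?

47 min

Enumerating some paths:
Varne → Fenn → Pirton → Quorn → Yarm: 13+19+7+20 = 59
Varne → Pirton → Quorn → Yarm: 20+7+20 = 47
Cheapest is Varne → Pirton → Quorn → Yarm at 47 min.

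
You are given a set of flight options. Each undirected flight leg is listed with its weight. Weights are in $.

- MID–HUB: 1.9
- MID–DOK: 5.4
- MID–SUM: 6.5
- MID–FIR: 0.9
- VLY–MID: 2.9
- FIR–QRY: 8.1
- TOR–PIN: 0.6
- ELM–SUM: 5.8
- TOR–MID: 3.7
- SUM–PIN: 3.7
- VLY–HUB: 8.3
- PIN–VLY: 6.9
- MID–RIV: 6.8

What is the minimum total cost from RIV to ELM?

Shortest distances from RIV:
RIV: 0
MID: 6.8  (via RIV)
FIR: 7.7  (via MID)
HUB: 8.7  (via MID)
VLY: 9.7  (via MID)
TOR: 10.5  (via MID)
PIN: 11.1  (via TOR)
DOK: 12.2  (via MID)
SUM: 13.3  (via MID)
QRY: 15.8  (via FIR)
ELM: 19.1  (via SUM)
Shortest route: RIV → MID → SUM → ELM = $19.1.

$19.1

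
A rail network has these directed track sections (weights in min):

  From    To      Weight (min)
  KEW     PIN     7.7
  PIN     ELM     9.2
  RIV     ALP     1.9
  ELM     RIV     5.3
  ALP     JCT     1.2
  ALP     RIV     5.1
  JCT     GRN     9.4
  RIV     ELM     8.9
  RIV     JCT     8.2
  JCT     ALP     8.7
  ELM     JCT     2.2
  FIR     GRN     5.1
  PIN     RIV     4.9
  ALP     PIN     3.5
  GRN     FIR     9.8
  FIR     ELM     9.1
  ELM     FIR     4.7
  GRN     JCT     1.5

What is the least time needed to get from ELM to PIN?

Compare a few routes:
ELM - JCT - ALP - PIN: 2.2+8.7+3.5 = 14.4
ELM - FIR - GRN - JCT - ALP - PIN: 4.7+5.1+1.5+8.7+3.5 = 23.5
ELM - RIV - ALP - PIN: 5.3+1.9+3.5 = 10.7
The minimum is 10.7 min via ELM - RIV - ALP - PIN.

10.7 min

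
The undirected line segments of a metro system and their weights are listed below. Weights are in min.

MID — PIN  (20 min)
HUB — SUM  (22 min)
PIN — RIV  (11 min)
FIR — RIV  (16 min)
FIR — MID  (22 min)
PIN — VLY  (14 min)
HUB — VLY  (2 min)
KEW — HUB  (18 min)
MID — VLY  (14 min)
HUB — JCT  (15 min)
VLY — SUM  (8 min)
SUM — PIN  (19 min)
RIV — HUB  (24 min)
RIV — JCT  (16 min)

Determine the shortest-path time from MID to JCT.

31 min

Running Dijkstra from MID:
MID: 0
VLY: 14  (via MID)
HUB: 16  (via VLY)
PIN: 20  (via MID)
FIR: 22  (via MID)
SUM: 22  (via VLY)
JCT: 31  (via HUB)
Shortest route: MID → VLY → HUB → JCT = 31 min.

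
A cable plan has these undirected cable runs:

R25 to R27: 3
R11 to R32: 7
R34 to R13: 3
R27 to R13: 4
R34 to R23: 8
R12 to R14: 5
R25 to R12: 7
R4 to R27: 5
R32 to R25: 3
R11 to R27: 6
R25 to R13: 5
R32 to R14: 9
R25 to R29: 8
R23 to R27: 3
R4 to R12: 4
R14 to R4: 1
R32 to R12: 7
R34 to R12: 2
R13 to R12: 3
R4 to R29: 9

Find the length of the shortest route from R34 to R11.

Compare a few routes:
R34 → R13 → R27 → R11: 3+4+6 = 13
R34 → R12 → R32 → R11: 2+7+7 = 16
R34 → R12 → R13 → R27 → R11: 2+3+4+6 = 15
The minimum is 13 via R34 → R13 → R27 → R11.

13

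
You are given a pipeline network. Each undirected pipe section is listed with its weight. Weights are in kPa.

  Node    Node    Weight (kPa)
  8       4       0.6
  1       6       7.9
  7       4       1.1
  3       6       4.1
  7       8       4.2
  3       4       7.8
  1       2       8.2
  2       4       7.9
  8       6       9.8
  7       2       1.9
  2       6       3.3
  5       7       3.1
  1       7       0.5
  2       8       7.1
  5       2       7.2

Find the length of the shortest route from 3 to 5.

Enumerating some paths:
3 → 4 → 7 → 5: 7.8+1.1+3.1 = 12
3 → 6 → 2 → 7 → 5: 4.1+3.3+1.9+3.1 = 12.4
3 → 6 → 2 → 5: 4.1+3.3+7.2 = 14.6
The minimum is 12 kPa via 3 → 4 → 7 → 5.

12 kPa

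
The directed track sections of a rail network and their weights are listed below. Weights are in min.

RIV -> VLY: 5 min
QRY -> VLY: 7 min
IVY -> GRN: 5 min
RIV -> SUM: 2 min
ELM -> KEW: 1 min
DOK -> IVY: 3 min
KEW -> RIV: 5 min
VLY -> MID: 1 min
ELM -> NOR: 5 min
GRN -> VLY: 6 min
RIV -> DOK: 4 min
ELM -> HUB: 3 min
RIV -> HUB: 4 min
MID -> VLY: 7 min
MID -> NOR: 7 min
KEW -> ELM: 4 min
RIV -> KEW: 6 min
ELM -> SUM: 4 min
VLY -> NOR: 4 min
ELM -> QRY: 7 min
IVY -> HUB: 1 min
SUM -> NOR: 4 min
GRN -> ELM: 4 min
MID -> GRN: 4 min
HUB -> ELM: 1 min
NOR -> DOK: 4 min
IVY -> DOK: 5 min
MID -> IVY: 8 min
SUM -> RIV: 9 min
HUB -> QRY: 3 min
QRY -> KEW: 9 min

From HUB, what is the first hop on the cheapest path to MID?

Compare a few routes:
HUB → ELM → QRY → VLY → MID: 1+7+7+1 = 16
HUB → ELM → KEW → RIV → VLY → MID: 1+1+5+5+1 = 13
HUB → QRY → VLY → MID: 3+7+1 = 11
The minimum is 11 min via HUB → QRY → VLY → MID.
So from HUB the first move is to QRY.

QRY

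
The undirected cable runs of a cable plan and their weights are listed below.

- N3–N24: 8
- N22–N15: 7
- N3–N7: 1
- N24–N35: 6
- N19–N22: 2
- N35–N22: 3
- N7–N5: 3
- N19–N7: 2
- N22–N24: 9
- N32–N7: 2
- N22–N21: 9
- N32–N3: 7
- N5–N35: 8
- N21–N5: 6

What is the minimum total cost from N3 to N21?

10

Shortest distances from N3:
N3: 0
N7: 1  (via N3)
N19: 3  (via N7)
N32: 3  (via N7)
N5: 4  (via N7)
N22: 5  (via N19)
N35: 8  (via N22)
N24: 8  (via N3)
N21: 10  (via N5)
Shortest route: N3 → N7 → N5 → N21 = 10.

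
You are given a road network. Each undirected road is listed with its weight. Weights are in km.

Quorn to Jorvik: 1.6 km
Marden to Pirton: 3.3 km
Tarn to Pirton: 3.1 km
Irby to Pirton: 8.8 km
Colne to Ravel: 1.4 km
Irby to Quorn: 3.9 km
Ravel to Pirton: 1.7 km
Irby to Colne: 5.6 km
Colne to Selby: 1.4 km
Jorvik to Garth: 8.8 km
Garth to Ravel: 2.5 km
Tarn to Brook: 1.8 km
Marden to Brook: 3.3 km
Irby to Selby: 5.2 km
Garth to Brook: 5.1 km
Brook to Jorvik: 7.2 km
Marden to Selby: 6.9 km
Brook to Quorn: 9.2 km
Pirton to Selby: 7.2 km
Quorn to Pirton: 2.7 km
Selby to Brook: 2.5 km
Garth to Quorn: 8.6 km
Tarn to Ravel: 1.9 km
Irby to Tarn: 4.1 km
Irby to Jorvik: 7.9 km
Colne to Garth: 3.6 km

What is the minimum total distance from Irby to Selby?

Compare a few routes:
Irby → Colne → Selby: 5.6+1.4 = 7
Irby → Tarn → Brook → Selby: 4.1+1.8+2.5 = 8.4
Irby → Selby: 5.2 = 5.2
Cheapest is Irby → Selby at 5.2 km.

5.2 km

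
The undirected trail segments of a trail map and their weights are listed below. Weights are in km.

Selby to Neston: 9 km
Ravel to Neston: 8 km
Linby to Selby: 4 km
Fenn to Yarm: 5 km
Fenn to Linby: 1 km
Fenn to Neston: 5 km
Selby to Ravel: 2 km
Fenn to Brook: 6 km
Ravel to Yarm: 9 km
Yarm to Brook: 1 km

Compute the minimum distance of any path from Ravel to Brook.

Compare a few routes:
Ravel → Yarm → Brook: 9+1 = 10
Ravel → Selby → Linby → Fenn → Brook: 2+4+1+6 = 13
Cheapest is Ravel → Yarm → Brook at 10 km.

10 km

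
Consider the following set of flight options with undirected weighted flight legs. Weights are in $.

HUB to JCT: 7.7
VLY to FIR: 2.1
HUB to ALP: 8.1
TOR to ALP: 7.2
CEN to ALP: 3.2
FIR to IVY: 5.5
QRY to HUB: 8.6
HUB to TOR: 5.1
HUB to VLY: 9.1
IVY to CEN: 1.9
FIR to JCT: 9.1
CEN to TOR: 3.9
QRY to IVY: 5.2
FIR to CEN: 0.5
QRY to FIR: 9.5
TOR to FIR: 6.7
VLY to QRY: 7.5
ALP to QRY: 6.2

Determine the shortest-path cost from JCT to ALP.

$12.8

Candidate routes:
JCT–FIR–CEN–ALP: 9.1+0.5+3.2 = 12.8
JCT–FIR–IVY–CEN–ALP: 9.1+5.5+1.9+3.2 = 19.7
JCT–HUB–ALP: 7.7+8.1 = 15.8
Cheapest is JCT–FIR–CEN–ALP at $12.8.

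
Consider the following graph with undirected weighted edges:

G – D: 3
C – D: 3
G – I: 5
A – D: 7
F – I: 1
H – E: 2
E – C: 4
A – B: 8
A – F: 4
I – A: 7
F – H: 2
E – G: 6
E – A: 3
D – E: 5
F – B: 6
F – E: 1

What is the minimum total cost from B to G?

Settle nodes by increasing distance from B:
B: 0
F: 6  (via B)
E: 7  (via F)
I: 7  (via F)
A: 8  (via B)
H: 8  (via F)
C: 11  (via E)
D: 12  (via E)
G: 12  (via I)
Shortest route: B–F–I–G = 12.

12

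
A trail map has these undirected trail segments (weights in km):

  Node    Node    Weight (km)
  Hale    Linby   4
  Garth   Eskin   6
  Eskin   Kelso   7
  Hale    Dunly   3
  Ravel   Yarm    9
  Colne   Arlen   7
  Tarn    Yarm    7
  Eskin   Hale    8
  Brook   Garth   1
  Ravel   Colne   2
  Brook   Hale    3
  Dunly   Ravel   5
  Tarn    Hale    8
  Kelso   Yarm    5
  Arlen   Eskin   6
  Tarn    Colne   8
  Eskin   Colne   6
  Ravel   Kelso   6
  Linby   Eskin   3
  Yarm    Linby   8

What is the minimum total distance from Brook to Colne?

Shortest distances from Brook:
Brook: 0
Garth: 1  (via Brook)
Hale: 3  (via Brook)
Dunly: 6  (via Hale)
Eskin: 7  (via Garth)
Linby: 7  (via Hale)
Tarn: 11  (via Hale)
Ravel: 11  (via Dunly)
Arlen: 13  (via Eskin)
Colne: 13  (via Eskin)
Shortest route: Brook–Garth–Eskin–Colne = 13 km.

13 km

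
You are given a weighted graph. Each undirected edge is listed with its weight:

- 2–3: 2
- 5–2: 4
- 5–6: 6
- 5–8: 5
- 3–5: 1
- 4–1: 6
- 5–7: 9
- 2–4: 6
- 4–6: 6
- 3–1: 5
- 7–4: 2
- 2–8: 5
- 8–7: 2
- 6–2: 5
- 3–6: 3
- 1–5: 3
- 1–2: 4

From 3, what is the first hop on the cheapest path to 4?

Candidate routes:
3 → 5 → 8 → 7 → 4: 1+5+2+2 = 10
3 → 6 → 4: 3+6 = 9
3 → 5 → 1 → 4: 1+3+6 = 10
3 → 2 → 4: 2+6 = 8
Cheapest is 3 → 2 → 4 at 8.
So from 3 the first move is to 2.

2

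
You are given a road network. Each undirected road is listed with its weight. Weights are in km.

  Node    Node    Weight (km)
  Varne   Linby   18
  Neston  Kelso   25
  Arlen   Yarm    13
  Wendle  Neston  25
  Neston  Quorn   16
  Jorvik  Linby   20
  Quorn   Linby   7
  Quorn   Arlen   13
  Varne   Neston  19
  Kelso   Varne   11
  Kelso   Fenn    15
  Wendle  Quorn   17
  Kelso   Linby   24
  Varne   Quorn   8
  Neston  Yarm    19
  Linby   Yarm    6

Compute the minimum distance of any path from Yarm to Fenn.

45 km

Candidate routes:
Yarm → Linby → Kelso → Fenn: 6+24+15 = 45
Yarm → Linby → Quorn → Varne → Kelso → Fenn: 6+7+8+11+15 = 47
The minimum is 45 km via Yarm → Linby → Kelso → Fenn.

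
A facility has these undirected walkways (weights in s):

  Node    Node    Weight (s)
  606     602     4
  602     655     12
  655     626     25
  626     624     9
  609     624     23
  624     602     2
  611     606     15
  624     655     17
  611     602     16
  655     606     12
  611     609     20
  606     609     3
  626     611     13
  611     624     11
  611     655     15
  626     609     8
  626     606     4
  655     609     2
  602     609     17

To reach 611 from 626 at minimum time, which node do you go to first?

611

Compare a few routes:
626 - 606 - 611: 4+15 = 19
626 - 624 - 611: 9+11 = 20
626 - 611: 13 = 13
626 - 606 - 602 - 624 - 611: 4+4+2+11 = 21
Cheapest is 626 - 611 at 13 s.
So from 626 the first move is to 611.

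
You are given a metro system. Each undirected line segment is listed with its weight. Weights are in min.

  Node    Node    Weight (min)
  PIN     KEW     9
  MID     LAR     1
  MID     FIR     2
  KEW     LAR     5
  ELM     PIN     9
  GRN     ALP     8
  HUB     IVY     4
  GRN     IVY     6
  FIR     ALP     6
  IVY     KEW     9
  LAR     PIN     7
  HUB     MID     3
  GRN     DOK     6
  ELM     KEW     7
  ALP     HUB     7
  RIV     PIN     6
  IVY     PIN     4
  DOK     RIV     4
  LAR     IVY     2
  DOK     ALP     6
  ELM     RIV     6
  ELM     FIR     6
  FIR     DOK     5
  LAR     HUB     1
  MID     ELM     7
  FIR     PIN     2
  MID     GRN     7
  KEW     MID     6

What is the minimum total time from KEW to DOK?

Settle nodes by increasing distance from KEW:
KEW: 0
LAR: 5  (via KEW)
MID: 6  (via KEW)
HUB: 6  (via LAR)
IVY: 7  (via LAR)
ELM: 7  (via KEW)
FIR: 8  (via MID)
PIN: 9  (via KEW)
ALP: 13  (via HUB)
DOK: 13  (via FIR)
Shortest route: KEW–MID–FIR–DOK = 13 min.

13 min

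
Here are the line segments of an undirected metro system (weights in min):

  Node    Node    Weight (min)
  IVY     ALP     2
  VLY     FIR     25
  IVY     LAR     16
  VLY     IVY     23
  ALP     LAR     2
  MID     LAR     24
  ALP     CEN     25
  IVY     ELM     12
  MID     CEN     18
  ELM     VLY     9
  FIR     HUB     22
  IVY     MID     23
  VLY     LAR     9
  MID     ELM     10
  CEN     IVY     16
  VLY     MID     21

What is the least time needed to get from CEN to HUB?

Settle nodes by increasing distance from CEN:
CEN: 0
IVY: 16  (via CEN)
ALP: 18  (via IVY)
MID: 18  (via CEN)
LAR: 20  (via ALP)
ELM: 28  (via IVY)
VLY: 29  (via LAR)
FIR: 54  (via VLY)
HUB: 76  (via FIR)
Shortest route: CEN–IVY–ALP–LAR–VLY–FIR–HUB = 76 min.

76 min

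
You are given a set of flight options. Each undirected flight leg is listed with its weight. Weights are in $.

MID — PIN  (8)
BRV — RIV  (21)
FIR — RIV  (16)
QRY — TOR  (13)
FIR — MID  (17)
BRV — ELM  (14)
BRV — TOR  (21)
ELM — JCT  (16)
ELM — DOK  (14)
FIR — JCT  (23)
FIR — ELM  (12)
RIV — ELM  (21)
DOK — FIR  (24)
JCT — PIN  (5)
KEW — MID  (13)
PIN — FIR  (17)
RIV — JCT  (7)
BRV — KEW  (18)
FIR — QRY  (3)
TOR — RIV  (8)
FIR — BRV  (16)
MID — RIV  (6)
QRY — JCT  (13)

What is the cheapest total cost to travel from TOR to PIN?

$20

Shortest distances from TOR:
TOR: 0
RIV: 8  (via TOR)
QRY: 13  (via TOR)
MID: 14  (via RIV)
JCT: 15  (via RIV)
FIR: 16  (via QRY)
PIN: 20  (via JCT)
Shortest route: TOR → RIV → JCT → PIN = $20.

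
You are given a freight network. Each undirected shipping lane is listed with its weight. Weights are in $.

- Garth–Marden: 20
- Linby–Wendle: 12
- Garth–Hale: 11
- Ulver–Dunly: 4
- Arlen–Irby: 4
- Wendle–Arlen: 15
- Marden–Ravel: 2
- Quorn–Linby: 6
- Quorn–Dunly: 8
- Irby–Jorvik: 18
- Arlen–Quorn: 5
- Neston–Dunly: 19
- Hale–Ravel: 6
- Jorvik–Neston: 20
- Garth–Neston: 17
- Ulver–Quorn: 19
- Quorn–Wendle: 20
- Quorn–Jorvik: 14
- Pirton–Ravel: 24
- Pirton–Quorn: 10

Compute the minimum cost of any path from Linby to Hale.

Enumerating some paths:
Linby → Quorn → Pirton → Ravel → Hale: 6+10+24+6 = 46
Linby → Quorn → Dunly → Neston → Garth → Hale: 6+8+19+17+11 = 61
Linby → Quorn → Jorvik → Neston → Garth → Hale: 6+14+20+17+11 = 68
The minimum is $46 via Linby → Quorn → Pirton → Ravel → Hale.

$46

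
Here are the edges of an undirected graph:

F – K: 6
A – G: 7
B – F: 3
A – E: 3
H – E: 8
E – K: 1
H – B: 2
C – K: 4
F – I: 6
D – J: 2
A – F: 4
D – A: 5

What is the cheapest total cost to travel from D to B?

12

Settle nodes by increasing distance from D:
D: 0
J: 2  (via D)
A: 5  (via D)
E: 8  (via A)
F: 9  (via A)
K: 9  (via E)
B: 12  (via F)
Shortest route: D–A–F–B = 12.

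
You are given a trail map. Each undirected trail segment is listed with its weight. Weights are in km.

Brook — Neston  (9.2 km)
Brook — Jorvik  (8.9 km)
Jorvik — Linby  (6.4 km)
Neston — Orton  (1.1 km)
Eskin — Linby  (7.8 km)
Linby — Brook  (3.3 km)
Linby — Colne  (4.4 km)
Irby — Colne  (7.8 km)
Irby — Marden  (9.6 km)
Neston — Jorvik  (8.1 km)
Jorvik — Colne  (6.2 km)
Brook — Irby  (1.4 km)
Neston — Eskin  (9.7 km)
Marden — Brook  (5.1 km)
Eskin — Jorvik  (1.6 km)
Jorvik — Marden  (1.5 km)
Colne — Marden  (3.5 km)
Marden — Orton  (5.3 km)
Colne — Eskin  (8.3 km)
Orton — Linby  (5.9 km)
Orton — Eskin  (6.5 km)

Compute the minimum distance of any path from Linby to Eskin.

Settle nodes by increasing distance from Linby:
Linby: 0
Brook: 3.3  (via Linby)
Colne: 4.4  (via Linby)
Irby: 4.7  (via Brook)
Orton: 5.9  (via Linby)
Jorvik: 6.4  (via Linby)
Neston: 7  (via Orton)
Eskin: 7.8  (via Linby)
Shortest route: Linby–Eskin = 7.8 km.

7.8 km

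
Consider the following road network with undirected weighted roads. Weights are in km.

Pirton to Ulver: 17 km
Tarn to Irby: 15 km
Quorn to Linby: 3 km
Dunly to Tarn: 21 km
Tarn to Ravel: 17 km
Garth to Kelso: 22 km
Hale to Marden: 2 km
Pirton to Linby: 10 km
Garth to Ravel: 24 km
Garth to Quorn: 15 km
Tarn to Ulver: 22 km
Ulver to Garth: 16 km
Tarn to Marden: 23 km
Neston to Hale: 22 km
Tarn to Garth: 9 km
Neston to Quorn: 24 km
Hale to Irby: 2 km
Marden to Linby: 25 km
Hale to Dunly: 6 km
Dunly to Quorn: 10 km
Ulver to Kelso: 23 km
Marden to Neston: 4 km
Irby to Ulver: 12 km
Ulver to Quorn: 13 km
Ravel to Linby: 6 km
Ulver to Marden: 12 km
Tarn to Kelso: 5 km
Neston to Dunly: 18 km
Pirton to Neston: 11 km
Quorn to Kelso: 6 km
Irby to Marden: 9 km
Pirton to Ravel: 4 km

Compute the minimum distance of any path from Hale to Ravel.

Settle nodes by increasing distance from Hale:
Hale: 0
Irby: 2  (via Hale)
Marden: 2  (via Hale)
Neston: 6  (via Marden)
Dunly: 6  (via Hale)
Ulver: 14  (via Irby)
Quorn: 16  (via Dunly)
Pirton: 17  (via Neston)
Tarn: 17  (via Irby)
Linby: 19  (via Quorn)
Ravel: 21  (via Pirton)
Shortest route: Hale → Marden → Neston → Pirton → Ravel = 21 km.

21 km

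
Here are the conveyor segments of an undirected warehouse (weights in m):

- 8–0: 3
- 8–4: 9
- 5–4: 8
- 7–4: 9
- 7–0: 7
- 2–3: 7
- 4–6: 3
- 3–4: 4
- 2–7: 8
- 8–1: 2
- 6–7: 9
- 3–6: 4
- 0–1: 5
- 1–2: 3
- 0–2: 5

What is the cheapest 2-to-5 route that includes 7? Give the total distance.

Shortest 2→7: 2–7 = 8
Best 7 to 5: 7–4–5 costing 17
Total via 7: 8 + 17 = 25 m.

25 m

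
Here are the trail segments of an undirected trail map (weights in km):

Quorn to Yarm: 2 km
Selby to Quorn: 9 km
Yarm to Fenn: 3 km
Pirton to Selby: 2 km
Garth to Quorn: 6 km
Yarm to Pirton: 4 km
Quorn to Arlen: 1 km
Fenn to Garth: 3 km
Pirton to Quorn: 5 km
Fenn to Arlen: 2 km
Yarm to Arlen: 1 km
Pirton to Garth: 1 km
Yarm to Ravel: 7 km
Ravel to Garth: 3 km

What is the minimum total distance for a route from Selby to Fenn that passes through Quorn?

Shortest Selby→Quorn: Selby–Pirton–Quorn = 7
Best Quorn to Fenn: Quorn–Arlen–Fenn costing 3
Total via Quorn: 7 + 3 = 10 km.

10 km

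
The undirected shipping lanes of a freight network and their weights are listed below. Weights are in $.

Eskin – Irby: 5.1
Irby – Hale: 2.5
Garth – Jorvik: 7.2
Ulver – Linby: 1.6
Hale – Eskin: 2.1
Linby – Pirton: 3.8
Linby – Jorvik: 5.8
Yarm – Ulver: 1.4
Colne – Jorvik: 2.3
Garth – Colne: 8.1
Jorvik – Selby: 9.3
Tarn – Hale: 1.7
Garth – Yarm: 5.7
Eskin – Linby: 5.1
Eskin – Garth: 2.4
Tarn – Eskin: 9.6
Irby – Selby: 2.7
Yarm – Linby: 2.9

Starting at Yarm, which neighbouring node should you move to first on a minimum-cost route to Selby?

Linby

Candidate routes:
Yarm → Linby → Eskin → Hale → Irby → Selby: 2.9+5.1+2.1+2.5+2.7 = 15.3
Yarm → Ulver → Linby → Eskin → Hale → Irby → Selby: 1.4+1.6+5.1+2.1+2.5+2.7 = 15.4
Yarm → Garth → Eskin → Hale → Irby → Selby: 5.7+2.4+2.1+2.5+2.7 = 15.4
The minimum is $15.3 via Yarm → Linby → Eskin → Hale → Irby → Selby.
So from Yarm the first move is to Linby.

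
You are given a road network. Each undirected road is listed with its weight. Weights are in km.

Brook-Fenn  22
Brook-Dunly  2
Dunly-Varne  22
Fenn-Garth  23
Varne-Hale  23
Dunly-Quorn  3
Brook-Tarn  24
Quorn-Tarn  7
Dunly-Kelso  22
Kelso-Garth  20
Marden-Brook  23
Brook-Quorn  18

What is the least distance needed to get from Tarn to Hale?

55 km

Shortest distances from Tarn:
Tarn: 0
Quorn: 7  (via Tarn)
Dunly: 10  (via Quorn)
Brook: 12  (via Dunly)
Kelso: 32  (via Dunly)
Varne: 32  (via Dunly)
Fenn: 34  (via Brook)
Marden: 35  (via Brook)
Garth: 52  (via Kelso)
Hale: 55  (via Varne)
Shortest route: Tarn–Quorn–Dunly–Varne–Hale = 55 km.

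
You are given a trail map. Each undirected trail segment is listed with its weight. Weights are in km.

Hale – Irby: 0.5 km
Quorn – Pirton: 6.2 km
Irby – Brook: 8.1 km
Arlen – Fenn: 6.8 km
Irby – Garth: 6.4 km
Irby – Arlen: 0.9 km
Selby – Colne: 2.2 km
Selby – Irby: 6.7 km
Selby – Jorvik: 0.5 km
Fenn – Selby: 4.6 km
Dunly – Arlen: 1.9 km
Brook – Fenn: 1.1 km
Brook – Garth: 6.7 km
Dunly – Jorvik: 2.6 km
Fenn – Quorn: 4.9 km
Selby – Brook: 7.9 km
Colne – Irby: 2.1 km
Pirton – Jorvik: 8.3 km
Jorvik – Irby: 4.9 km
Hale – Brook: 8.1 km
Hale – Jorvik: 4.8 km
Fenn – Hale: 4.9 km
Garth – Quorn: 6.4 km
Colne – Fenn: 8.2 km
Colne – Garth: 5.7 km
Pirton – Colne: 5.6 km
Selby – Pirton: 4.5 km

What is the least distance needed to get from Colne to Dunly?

Candidate routes:
Colne → Irby → Arlen → Dunly: 2.1+0.9+1.9 = 4.9
Colne → Selby → Jorvik → Dunly: 2.2+0.5+2.6 = 5.3
Colne → Irby → Jorvik → Dunly: 2.1+4.9+2.6 = 9.6
The minimum is 4.9 km via Colne → Irby → Arlen → Dunly.

4.9 km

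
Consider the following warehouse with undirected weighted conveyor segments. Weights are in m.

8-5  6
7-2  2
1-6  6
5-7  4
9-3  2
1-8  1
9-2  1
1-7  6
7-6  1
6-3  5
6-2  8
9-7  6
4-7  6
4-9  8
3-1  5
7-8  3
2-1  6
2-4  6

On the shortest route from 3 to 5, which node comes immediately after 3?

Compare a few routes:
3–9–2–7–5: 2+1+2+4 = 9
3–6–7–5: 5+1+4 = 10
Cheapest is 3–9–2–7–5 at 9 m.
So from 3 the first move is to 9.

9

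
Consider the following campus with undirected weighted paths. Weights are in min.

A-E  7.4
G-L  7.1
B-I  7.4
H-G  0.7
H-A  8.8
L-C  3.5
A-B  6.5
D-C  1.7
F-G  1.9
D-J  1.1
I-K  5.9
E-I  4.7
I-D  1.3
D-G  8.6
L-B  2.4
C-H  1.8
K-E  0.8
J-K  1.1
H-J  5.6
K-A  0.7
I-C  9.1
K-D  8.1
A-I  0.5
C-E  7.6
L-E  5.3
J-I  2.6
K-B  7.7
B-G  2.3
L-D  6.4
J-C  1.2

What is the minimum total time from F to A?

Candidate routes:
F → G → H → C → J → K → A: 1.9+0.7+1.8+1.2+1.1+0.7 = 7.4
F → G → H → C → J → D → I → A: 1.9+0.7+1.8+1.2+1.1+1.3+0.5 = 8.5
F → G → H → C → D → I → A: 1.9+0.7+1.8+1.7+1.3+0.5 = 7.9
The minimum is 7.4 min via F → G → H → C → J → K → A.

7.4 min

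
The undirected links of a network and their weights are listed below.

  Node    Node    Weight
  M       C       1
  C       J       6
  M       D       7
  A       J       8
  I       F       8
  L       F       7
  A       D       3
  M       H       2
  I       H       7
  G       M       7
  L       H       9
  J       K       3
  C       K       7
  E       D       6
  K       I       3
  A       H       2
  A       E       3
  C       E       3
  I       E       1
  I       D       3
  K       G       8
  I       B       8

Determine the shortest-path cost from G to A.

11

Enumerating some paths:
G - K - I - E - A: 8+3+1+3 = 15
G - M - C - E - A: 7+1+3+3 = 14
G - K - I - D - A: 8+3+3+3 = 17
G - M - H - A: 7+2+2 = 11
Cheapest is G - M - H - A at 11.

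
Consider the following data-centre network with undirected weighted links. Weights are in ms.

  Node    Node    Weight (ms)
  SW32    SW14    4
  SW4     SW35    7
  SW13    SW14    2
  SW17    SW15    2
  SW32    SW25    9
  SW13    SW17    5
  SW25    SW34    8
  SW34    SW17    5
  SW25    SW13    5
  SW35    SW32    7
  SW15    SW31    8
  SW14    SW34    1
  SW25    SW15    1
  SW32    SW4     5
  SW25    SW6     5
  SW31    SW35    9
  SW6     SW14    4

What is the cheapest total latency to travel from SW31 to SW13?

14 ms

Compare a few routes:
SW31 - SW15 - SW17 - SW13: 8+2+5 = 15
SW31 - SW15 - SW25 - SW13: 8+1+5 = 14
Cheapest is SW31 - SW15 - SW25 - SW13 at 14 ms.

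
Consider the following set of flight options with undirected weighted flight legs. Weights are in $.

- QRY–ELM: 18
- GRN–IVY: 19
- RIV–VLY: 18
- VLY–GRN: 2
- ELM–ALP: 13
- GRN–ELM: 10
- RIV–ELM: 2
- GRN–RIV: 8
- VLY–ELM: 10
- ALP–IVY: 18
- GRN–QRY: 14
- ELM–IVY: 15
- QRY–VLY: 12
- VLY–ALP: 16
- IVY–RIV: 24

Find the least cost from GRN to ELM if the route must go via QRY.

Best GRN to QRY: GRN–QRY costing 14
Shortest QRY→ELM: QRY–ELM = 18
Total via QRY: 14 + 18 = $32.

$32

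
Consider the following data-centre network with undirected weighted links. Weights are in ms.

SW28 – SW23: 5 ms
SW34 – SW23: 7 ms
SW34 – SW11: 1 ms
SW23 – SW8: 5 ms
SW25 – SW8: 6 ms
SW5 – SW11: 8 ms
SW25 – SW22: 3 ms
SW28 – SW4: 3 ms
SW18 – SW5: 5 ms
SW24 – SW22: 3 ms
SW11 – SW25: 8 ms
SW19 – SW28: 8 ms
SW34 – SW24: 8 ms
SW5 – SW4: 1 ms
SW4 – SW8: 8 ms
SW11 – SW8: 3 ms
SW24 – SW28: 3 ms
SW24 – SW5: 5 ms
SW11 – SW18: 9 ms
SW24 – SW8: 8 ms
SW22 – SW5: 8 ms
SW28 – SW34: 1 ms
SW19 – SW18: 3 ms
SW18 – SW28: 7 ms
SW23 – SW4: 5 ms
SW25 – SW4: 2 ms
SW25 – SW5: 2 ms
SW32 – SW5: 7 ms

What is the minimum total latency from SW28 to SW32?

11 ms

Candidate routes:
SW28 → SW24 → SW5 → SW32: 3+5+7 = 15
SW28 → SW4 → SW5 → SW32: 3+1+7 = 11
SW28 → SW4 → SW25 → SW5 → SW32: 3+2+2+7 = 14
The minimum is 11 ms via SW28 → SW4 → SW5 → SW32.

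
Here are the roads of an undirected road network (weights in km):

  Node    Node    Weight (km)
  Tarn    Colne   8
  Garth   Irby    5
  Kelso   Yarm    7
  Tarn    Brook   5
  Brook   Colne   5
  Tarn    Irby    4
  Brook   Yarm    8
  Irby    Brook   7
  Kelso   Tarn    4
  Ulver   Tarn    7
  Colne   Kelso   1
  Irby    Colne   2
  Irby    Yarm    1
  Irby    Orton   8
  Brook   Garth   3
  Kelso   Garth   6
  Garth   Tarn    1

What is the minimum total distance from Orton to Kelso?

Enumerating some paths:
Orton–Irby–Tarn–Kelso: 8+4+4 = 16
Orton–Irby–Colne–Kelso: 8+2+1 = 11
Orton–Irby–Yarm–Kelso: 8+1+7 = 16
Orton–Irby–Garth–Tarn–Kelso: 8+5+1+4 = 18
The minimum is 11 km via Orton–Irby–Colne–Kelso.

11 km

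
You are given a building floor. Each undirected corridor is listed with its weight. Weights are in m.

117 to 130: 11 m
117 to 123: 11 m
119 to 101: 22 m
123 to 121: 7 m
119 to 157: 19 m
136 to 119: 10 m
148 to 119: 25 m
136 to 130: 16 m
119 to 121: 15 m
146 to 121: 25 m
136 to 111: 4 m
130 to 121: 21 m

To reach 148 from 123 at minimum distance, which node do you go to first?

Candidate routes:
123 - 117 - 130 - 121 - 119 - 148: 11+11+21+15+25 = 83
123 - 117 - 130 - 136 - 119 - 148: 11+11+16+10+25 = 73
123 - 121 - 119 - 148: 7+15+25 = 47
123 - 121 - 130 - 136 - 119 - 148: 7+21+16+10+25 = 79
The minimum is 47 m via 123 - 121 - 119 - 148.
So from 123 the first move is to 121.

121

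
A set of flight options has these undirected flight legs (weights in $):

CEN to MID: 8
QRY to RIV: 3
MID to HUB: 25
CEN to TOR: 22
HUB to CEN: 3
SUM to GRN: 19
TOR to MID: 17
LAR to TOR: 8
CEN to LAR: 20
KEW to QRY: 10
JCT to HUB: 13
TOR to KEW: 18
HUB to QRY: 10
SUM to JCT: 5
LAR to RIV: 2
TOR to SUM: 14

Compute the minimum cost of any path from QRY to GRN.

$46

Enumerating some paths:
QRY–HUB–JCT–SUM–GRN: 10+13+5+19 = 47
QRY–KEW–TOR–SUM–GRN: 10+18+14+19 = 61
QRY–RIV–LAR–TOR–SUM–GRN: 3+2+8+14+19 = 46
Cheapest is QRY–RIV–LAR–TOR–SUM–GRN at $46.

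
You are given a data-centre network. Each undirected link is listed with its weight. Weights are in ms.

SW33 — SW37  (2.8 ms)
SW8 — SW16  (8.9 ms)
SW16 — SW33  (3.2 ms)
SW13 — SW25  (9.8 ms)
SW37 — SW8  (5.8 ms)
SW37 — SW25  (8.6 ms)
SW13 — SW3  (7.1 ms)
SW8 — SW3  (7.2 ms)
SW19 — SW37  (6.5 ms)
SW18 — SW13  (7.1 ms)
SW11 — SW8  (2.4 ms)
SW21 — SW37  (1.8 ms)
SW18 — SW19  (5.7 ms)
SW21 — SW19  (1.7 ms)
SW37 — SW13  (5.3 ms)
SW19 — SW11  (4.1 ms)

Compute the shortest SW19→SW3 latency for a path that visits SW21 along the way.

15.9 ms

Best SW19 to SW21: SW19 → SW21 costing 1.7
Best SW21 to SW3: SW21 → SW37 → SW13 → SW3 costing 14.2
Total via SW21: 1.7 + 14.2 = 15.9 ms.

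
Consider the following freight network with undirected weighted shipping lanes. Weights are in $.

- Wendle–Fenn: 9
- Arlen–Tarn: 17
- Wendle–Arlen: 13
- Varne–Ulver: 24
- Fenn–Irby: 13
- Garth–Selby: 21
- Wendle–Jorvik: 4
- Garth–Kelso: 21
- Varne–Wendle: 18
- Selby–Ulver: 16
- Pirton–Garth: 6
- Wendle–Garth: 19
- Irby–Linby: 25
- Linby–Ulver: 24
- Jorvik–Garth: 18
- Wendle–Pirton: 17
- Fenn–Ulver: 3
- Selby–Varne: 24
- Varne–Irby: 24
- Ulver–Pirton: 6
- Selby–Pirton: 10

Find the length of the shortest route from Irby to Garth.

Shortest distances from Irby:
Irby: 0
Fenn: 13  (via Irby)
Ulver: 16  (via Fenn)
Wendle: 22  (via Fenn)
Pirton: 22  (via Ulver)
Varne: 24  (via Irby)
Linby: 25  (via Irby)
Jorvik: 26  (via Wendle)
Garth: 28  (via Pirton)
Shortest route: Irby → Fenn → Ulver → Pirton → Garth = $28.

$28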